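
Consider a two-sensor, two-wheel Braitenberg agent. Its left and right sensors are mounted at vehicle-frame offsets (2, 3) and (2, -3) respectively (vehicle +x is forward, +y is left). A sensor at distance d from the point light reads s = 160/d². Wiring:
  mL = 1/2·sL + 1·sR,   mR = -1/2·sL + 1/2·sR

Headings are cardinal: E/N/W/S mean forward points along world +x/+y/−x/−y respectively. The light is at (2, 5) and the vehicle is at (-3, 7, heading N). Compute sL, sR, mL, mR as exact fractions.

left sensor world pos  = (-6, 9); dL² = 80
right sensor world pos = (0, 9); dR² = 20
sL = 160/80 = 2
sR = 160/20 = 8
mL = 1/2·sL + 1·sR = 9
mR = -1/2·sL + 1/2·sR = 3

2 8 9 3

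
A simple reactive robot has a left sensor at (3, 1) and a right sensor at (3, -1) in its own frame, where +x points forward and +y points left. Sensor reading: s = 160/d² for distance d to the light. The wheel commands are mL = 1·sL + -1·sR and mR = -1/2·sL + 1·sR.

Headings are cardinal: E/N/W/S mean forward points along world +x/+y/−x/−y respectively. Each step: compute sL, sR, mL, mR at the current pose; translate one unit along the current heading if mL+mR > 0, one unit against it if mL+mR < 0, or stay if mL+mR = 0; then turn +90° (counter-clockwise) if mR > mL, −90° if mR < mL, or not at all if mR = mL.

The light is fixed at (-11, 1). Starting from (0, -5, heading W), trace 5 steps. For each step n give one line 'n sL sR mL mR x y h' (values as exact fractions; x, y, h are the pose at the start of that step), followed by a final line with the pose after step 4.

0 160/113 160/89 -3840/10057 10960/10057 0 -5 W
1 80/101 80/81 -1600/8181 4840/8181 -1 -5 S
2 32/41 160/233 896/9553 2832/9553 -1 -6 E
3 40/29 1 11/29 9/29 0 -6 N
4 160/221 32/49 768/10829 3152/10829 0 -5 E
final 1 -5 N

n=0: pose=(0,-5,W); sL=160/113, sR=160/89; mL=-3840/10057, mR=10960/10057; mL+mR=80/113 → advance +1; mR−mL=14800/10057 → turn +1·90°
n=1: pose=(-1,-5,S); sL=80/101, sR=80/81; mL=-1600/8181, mR=4840/8181; mL+mR=40/101 → advance +1; mR−mL=6440/8181 → turn +1·90°
n=2: pose=(-1,-6,E); sL=32/41, sR=160/233; mL=896/9553, mR=2832/9553; mL+mR=16/41 → advance +1; mR−mL=1936/9553 → turn +1·90°
n=3: pose=(0,-6,N); sL=40/29, sR=1; mL=11/29, mR=9/29; mL+mR=20/29 → advance +1; mR−mL=-2/29 → turn -1·90°
n=4: pose=(0,-5,E); sL=160/221, sR=32/49; mL=768/10829, mR=3152/10829; mL+mR=80/221 → advance +1; mR−mL=2384/10829 → turn +1·90°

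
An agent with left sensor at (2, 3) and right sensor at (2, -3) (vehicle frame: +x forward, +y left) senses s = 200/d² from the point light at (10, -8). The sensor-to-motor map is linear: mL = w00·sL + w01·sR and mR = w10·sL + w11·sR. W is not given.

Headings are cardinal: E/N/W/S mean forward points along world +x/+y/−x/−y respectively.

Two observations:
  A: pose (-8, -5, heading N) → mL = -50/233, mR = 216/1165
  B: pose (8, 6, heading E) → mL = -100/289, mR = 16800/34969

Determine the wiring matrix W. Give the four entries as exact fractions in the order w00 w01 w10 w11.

obs A: pose=(-8,-5,N) → sL=100/233, sR=4/5, mL=-50/233, mR=216/1165
obs B: pose=(8,6,E) → sL=200/289, sR=200/121, mL=-100/289, mR=16800/34969
sensor matrix S = [[100/233, 4/5], [200/289, 200/121]]; det S = 1269120/8147777
solve [mL_A; mL_B] = S·[w00; w01] and [mR_A; mR_B] = S·[w10; w11]:
  w00 = -1/2, w01 = 0, w10 = -1/2, w11 = 1/2

-1/2 0 -1/2 1/2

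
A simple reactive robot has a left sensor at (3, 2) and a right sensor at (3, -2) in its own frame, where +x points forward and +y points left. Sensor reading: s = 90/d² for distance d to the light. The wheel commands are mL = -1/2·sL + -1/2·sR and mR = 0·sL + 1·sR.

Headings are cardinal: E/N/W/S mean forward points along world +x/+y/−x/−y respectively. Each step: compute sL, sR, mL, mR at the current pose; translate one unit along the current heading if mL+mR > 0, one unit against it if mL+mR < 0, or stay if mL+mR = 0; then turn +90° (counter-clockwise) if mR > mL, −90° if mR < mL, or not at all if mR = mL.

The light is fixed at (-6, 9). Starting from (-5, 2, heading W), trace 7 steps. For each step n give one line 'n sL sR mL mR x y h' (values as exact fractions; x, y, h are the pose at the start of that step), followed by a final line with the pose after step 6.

n=0: pose=(-5,2,W); sL=18/17, sR=90/29; mL=-1026/493, mR=90/29; mL+mR=504/493 → advance +1; mR−mL=2556/493 → turn +1·90°
n=1: pose=(-6,2,S); sL=45/52, sR=45/52; mL=-45/52, mR=45/52; mL+mR=0 → advance +0; mR−mL=45/26 → turn +1·90°
n=2: pose=(-6,2,E); sL=45/17, sR=1; mL=-31/17, mR=1; mL+mR=-14/17 → advance -1; mR−mL=48/17 → turn +1·90°
n=3: pose=(-7,2,N); sL=18/5, sR=90/17; mL=-378/85, mR=90/17; mL+mR=72/85 → advance +1; mR−mL=828/85 → turn +1·90°
n=4: pose=(-7,3,W); sL=9/8, sR=45/16; mL=-63/32, mR=45/16; mL+mR=27/32 → advance +1; mR−mL=153/32 → turn +1·90°
n=5: pose=(-8,3,S); sL=10/9, sR=90/97; mL=-890/873, mR=90/97; mL+mR=-80/873 → advance -1; mR−mL=1700/873 → turn +1·90°
n=6: pose=(-8,4,E); sL=9, sR=9/5; mL=-27/5, mR=9/5; mL+mR=-18/5 → advance -1; mR−mL=36/5 → turn +1·90°

0 18/17 90/29 -1026/493 90/29 -5 2 W
1 45/52 45/52 -45/52 45/52 -6 2 S
2 45/17 1 -31/17 1 -6 2 E
3 18/5 90/17 -378/85 90/17 -7 2 N
4 9/8 45/16 -63/32 45/16 -7 3 W
5 10/9 90/97 -890/873 90/97 -8 3 S
6 9 9/5 -27/5 9/5 -8 4 E
final -9 4 N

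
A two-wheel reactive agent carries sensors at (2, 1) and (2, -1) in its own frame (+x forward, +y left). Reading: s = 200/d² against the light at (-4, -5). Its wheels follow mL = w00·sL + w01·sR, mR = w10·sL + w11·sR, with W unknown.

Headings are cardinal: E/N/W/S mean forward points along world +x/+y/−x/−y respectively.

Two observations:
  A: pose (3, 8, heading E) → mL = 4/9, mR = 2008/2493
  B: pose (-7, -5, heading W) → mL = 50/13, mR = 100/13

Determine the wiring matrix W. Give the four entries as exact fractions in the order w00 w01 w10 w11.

obs A: pose=(3,8,E) → sL=200/277, sR=8/9, mL=4/9, mR=2008/2493
obs B: pose=(-7,-5,W) → sL=100/13, sR=100/13, mL=50/13, mR=100/13
sensor matrix S = [[200/277, 8/9], [100/13, 100/13]]; det S = -3200/2493
solve [mL_A; mL_B] = S·[w00; w01] and [mR_A; mR_B] = S·[w10; w11]:
  w00 = 0, w01 = 1/2, w10 = 1/2, w11 = 1/2

0 1/2 1/2 1/2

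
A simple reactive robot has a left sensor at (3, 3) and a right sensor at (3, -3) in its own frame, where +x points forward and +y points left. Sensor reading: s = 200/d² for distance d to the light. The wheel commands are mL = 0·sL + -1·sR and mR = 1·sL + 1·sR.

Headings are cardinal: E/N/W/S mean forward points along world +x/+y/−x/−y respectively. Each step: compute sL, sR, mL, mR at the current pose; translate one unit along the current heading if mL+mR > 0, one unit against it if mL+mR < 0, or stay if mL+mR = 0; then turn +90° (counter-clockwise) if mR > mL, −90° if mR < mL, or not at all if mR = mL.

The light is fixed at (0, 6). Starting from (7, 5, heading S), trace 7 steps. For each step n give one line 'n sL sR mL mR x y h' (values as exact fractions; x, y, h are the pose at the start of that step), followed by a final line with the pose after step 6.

n=0: pose=(7,5,S); sL=50/29, sR=25/4; mL=-25/4, mR=925/116; mL+mR=50/29 → advance +1; mR−mL=825/58 → turn +1·90°
n=1: pose=(7,4,E); sL=200/101, sR=8/5; mL=-8/5, mR=1808/505; mL+mR=200/101 → advance +1; mR−mL=2616/505 → turn +1·90°
n=2: pose=(8,4,N); sL=100/13, sR=100/61; mL=-100/61, mR=7400/793; mL+mR=100/13 → advance +1; mR−mL=8700/793 → turn +1·90°
n=3: pose=(8,5,W); sL=200/41, sR=200/29; mL=-200/29, mR=14000/1189; mL+mR=200/41 → advance +1; mR−mL=22200/1189 → turn +1·90°
n=4: pose=(7,5,S); sL=50/29, sR=25/4; mL=-25/4, mR=925/116; mL+mR=50/29 → advance +1; mR−mL=825/58 → turn +1·90°
n=5: pose=(7,4,E); sL=200/101, sR=8/5; mL=-8/5, mR=1808/505; mL+mR=200/101 → advance +1; mR−mL=2616/505 → turn +1·90°
n=6: pose=(8,4,N); sL=100/13, sR=100/61; mL=-100/61, mR=7400/793; mL+mR=100/13 → advance +1; mR−mL=8700/793 → turn +1·90°

0 50/29 25/4 -25/4 925/116 7 5 S
1 200/101 8/5 -8/5 1808/505 7 4 E
2 100/13 100/61 -100/61 7400/793 8 4 N
3 200/41 200/29 -200/29 14000/1189 8 5 W
4 50/29 25/4 -25/4 925/116 7 5 S
5 200/101 8/5 -8/5 1808/505 7 4 E
6 100/13 100/61 -100/61 7400/793 8 4 N
final 8 5 W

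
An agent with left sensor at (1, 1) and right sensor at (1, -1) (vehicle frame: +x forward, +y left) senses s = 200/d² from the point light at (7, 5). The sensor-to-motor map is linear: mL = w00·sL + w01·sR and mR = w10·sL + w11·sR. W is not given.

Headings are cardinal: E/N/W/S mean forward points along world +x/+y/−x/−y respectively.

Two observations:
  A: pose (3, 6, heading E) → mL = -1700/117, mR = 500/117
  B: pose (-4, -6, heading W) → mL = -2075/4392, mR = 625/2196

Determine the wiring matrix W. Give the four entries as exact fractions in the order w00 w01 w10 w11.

1/2 -1 1 -1/2

obs A: pose=(3,6,E) → sL=200/13, sR=200/9, mL=-1700/117, mR=500/117
obs B: pose=(-4,-6,W) → sL=25/36, sR=50/61, mL=-2075/4392, mR=625/2196
sensor matrix S = [[200/13, 200/9], [25/36, 50/61]]; det S = -181250/64233
solve [mL_A; mL_B] = S·[w00; w01] and [mR_A; mR_B] = S·[w10; w11]:
  w00 = 1/2, w01 = -1, w10 = 1, w11 = -1/2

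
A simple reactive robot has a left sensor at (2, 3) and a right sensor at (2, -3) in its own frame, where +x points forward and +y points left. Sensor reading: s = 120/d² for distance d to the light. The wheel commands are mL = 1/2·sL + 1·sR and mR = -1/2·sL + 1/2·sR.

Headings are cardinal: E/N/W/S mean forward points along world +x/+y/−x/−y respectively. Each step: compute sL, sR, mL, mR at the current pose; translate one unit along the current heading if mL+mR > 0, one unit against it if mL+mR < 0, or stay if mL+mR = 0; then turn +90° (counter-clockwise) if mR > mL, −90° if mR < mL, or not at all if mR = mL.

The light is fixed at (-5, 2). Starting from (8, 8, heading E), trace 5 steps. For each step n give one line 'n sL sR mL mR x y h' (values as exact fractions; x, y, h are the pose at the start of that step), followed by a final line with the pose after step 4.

n=0: pose=(8,8,E); sL=20/51, sR=20/39; mL=470/663, mR=40/663; mL+mR=10/13 → advance +1; mR−mL=-430/663 → turn -1·90°
n=1: pose=(9,8,S); sL=24/61, sR=120/137; mL=8964/8357, mR=2016/8357; mL+mR=180/137 → advance +1; mR−mL=-6948/8357 → turn -1·90°
n=2: pose=(9,7,W); sL=30/37, sR=15/26; mL=945/962, mR=-225/1924; mL+mR=45/52 → advance +1; mR−mL=-2115/1924 → turn -1·90°
n=3: pose=(8,7,N); sL=120/149, sR=24/61; mL=7236/9089, mR=-1872/9089; mL+mR=36/61 → advance +1; mR−mL=-9108/9089 → turn -1·90°
n=4: pose=(8,8,E); sL=20/51, sR=20/39; mL=470/663, mR=40/663; mL+mR=10/13 → advance +1; mR−mL=-430/663 → turn -1·90°

0 20/51 20/39 470/663 40/663 8 8 E
1 24/61 120/137 8964/8357 2016/8357 9 8 S
2 30/37 15/26 945/962 -225/1924 9 7 W
3 120/149 24/61 7236/9089 -1872/9089 8 7 N
4 20/51 20/39 470/663 40/663 8 8 E
final 9 8 S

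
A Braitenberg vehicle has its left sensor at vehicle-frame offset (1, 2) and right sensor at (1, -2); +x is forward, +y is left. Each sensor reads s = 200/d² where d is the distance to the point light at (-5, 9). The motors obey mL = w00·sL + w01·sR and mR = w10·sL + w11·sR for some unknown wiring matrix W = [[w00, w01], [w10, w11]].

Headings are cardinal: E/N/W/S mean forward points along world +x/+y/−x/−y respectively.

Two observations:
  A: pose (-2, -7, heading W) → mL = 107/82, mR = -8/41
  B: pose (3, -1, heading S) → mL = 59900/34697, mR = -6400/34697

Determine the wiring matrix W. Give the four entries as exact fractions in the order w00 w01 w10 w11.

obs A: pose=(-2,-7,W) → sL=25/41, sR=1, mL=107/82, mR=-8/41
obs B: pose=(3,-1,S) → sL=200/221, sR=200/157, mL=59900/34697, mR=-6400/34697
sensor matrix S = [[25/41, 1], [200/221, 200/157]]; det S = -182400/1422577
solve [mL_A; mL_B] = S·[w00; w01] and [mR_A; mR_B] = S·[w10; w11]:
  w00 = 1/2, w01 = 1, w10 = 1/2, w11 = -1/2

1/2 1 1/2 -1/2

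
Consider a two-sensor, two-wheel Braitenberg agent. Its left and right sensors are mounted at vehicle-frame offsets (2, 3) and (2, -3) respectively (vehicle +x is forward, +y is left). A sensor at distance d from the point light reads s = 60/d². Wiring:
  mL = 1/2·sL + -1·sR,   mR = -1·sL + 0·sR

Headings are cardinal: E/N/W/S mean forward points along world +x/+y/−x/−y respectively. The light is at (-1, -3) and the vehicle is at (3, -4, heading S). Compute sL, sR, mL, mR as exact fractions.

30/29 6 -159/29 -30/29

left sensor world pos  = (6, -6); dL² = 58
right sensor world pos = (0, -6); dR² = 10
sL = 60/58 = 30/29
sR = 60/10 = 6
mL = 1/2·sL + -1·sR = -159/29
mR = -1·sL + 0·sR = -30/29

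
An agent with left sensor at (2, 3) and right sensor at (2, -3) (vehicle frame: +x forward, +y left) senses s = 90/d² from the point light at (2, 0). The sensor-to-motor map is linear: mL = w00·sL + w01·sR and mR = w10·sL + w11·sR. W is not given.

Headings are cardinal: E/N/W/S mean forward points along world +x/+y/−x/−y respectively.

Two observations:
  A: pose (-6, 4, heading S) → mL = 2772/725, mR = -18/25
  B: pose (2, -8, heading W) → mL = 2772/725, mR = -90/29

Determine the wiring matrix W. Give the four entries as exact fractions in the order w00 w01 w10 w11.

obs A: pose=(-6,4,S) → sL=90/29, sR=18/25, mL=2772/725, mR=-18/25
obs B: pose=(2,-8,W) → sL=18/25, sR=90/29, mL=2772/725, mR=-90/29
sensor matrix S = [[90/29, 18/25], [18/25, 90/29]]; det S = 4790016/525625
solve [mL_A; mL_B] = S·[w00; w01] and [mR_A; mR_B] = S·[w10; w11]:
  w00 = 1, w01 = 1, w10 = 0, w11 = -1

1 1 0 -1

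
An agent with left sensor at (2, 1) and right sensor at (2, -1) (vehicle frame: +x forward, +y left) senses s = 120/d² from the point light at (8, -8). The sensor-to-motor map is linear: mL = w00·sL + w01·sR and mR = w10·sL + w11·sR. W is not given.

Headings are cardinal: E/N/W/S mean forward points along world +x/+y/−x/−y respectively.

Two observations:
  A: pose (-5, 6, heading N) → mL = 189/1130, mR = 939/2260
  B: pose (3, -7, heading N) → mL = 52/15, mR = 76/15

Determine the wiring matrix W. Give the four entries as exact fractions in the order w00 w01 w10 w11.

-1/2 1 1 1/2

obs A: pose=(-5,6,N) → sL=30/113, sR=3/10, mL=189/1130, mR=939/2260
obs B: pose=(3,-7,N) → sL=8/3, sR=24/5, mL=52/15, mR=76/15
sensor matrix S = [[30/113, 3/10], [8/3, 24/5]]; det S = 268/565
solve [mL_A; mL_B] = S·[w00; w01] and [mR_A; mR_B] = S·[w10; w11]:
  w00 = -1/2, w01 = 1, w10 = 1, w11 = 1/2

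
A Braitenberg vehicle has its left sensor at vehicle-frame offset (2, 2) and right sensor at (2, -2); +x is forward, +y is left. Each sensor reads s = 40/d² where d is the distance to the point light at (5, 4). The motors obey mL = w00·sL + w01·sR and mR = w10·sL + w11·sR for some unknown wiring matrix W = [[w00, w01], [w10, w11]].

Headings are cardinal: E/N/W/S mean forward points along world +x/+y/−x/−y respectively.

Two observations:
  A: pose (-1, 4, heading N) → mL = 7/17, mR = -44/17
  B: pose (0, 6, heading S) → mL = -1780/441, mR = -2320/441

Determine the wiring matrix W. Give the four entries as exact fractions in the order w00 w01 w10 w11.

-1 1/2 -1 -1

obs A: pose=(-1,4,N) → sL=10/17, sR=2, mL=7/17, mR=-44/17
obs B: pose=(0,6,S) → sL=40/9, sR=40/49, mL=-1780/441, mR=-2320/441
sensor matrix S = [[10/17, 2], [40/9, 40/49]]; det S = -63040/7497
solve [mL_A; mL_B] = S·[w00; w01] and [mR_A; mR_B] = S·[w10; w11]:
  w00 = -1, w01 = 1/2, w10 = -1, w11 = -1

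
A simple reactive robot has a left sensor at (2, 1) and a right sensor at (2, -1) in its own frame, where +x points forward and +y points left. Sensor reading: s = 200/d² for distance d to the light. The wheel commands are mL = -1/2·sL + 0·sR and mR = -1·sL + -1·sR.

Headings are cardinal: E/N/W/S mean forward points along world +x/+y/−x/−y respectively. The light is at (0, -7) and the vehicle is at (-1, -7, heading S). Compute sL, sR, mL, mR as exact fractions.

left sensor world pos  = (0, -9); dL² = 4
right sensor world pos = (-2, -9); dR² = 8
sL = 200/4 = 50
sR = 200/8 = 25
mL = -1/2·sL + 0·sR = -25
mR = -1·sL + -1·sR = -75

50 25 -25 -75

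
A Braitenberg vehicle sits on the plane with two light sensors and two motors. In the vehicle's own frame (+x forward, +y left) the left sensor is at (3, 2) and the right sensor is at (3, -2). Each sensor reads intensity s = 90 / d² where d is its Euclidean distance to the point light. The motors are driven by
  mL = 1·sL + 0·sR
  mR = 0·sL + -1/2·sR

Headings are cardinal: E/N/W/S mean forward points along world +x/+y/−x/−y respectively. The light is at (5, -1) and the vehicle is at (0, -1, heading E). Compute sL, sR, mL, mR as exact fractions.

45/4 45/4 45/4 -45/8

left sensor world pos  = (3, 1); dL² = 8
right sensor world pos = (3, -3); dR² = 8
sL = 90/8 = 45/4
sR = 90/8 = 45/4
mL = 1·sL + 0·sR = 45/4
mR = 0·sL + -1/2·sR = -45/8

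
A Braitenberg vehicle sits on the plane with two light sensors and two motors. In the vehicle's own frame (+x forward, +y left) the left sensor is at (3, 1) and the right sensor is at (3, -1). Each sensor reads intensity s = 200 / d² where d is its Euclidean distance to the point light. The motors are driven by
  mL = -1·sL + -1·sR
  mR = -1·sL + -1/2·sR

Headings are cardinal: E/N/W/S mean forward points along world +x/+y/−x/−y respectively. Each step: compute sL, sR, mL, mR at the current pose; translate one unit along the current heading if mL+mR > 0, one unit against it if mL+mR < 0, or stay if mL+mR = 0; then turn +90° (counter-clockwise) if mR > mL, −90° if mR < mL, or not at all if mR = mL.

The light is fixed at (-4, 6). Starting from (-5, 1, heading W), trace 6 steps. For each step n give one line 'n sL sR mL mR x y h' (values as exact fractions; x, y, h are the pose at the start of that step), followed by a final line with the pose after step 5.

n=0: pose=(-5,1,W); sL=50/13, sR=25/4; mL=-525/52, mR=-725/104; mL+mR=-1775/104 → advance -1; mR−mL=25/8 → turn +1·90°
n=1: pose=(-4,1,S); sL=40/13, sR=40/13; mL=-80/13, mR=-60/13; mL+mR=-140/13 → advance -1; mR−mL=20/13 → turn +1·90°
n=2: pose=(-4,2,E); sL=100/9, sR=100/17; mL=-2600/153, mR=-2150/153; mL+mR=-4750/153 → advance -1; mR−mL=50/17 → turn +1·90°
n=3: pose=(-5,2,N); sL=40, sR=200; mL=-240, mR=-140; mL+mR=-380 → advance -1; mR−mL=100 → turn +1·90°
n=4: pose=(-5,1,W); sL=50/13, sR=25/4; mL=-525/52, mR=-725/104; mL+mR=-1775/104 → advance -1; mR−mL=25/8 → turn +1·90°
n=5: pose=(-4,1,S); sL=40/13, sR=40/13; mL=-80/13, mR=-60/13; mL+mR=-140/13 → advance -1; mR−mL=20/13 → turn +1·90°

0 50/13 25/4 -525/52 -725/104 -5 1 W
1 40/13 40/13 -80/13 -60/13 -4 1 S
2 100/9 100/17 -2600/153 -2150/153 -4 2 E
3 40 200 -240 -140 -5 2 N
4 50/13 25/4 -525/52 -725/104 -5 1 W
5 40/13 40/13 -80/13 -60/13 -4 1 S
final -4 2 E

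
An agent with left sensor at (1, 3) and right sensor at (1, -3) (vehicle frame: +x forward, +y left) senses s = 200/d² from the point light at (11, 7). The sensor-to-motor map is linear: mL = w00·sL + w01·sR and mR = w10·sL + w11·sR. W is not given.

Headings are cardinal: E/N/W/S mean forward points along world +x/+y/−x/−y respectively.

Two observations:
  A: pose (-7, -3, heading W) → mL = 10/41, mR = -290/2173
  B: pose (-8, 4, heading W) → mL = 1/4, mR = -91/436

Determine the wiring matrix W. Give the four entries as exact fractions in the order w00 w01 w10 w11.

0 1/2 -1 1/2

obs A: pose=(-7,-3,W) → sL=20/53, sR=20/41, mL=10/41, mR=-290/2173
obs B: pose=(-8,4,W) → sL=50/109, sR=1/2, mL=1/4, mR=-91/436
sensor matrix S = [[20/53, 20/41], [50/109, 1/2]]; det S = -8310/236857
solve [mL_A; mL_B] = S·[w00; w01] and [mR_A; mR_B] = S·[w10; w11]:
  w00 = 0, w01 = 1/2, w10 = -1, w11 = 1/2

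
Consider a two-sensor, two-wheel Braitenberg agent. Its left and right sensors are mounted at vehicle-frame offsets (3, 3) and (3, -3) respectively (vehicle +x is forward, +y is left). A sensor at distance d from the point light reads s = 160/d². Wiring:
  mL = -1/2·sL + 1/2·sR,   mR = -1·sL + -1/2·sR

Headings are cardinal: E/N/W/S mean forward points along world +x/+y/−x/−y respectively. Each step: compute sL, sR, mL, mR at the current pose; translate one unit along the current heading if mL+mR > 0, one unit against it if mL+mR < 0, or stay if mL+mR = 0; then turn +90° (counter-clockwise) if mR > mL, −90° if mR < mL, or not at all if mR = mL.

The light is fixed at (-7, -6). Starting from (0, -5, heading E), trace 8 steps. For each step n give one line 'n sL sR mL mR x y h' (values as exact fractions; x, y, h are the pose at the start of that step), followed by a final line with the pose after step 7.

0 40/29 20/13 30/377 -810/377 0 -5 E
1 32/17 160/13 1152/221 -1776/221 -1 -5 S
2 16 80/17 -96/17 -312/17 -1 -4 W
3 160/41 32/25 -1344/1025 -4656/1025 0 -4 N
4 40/29 20/13 30/377 -810/377 0 -5 E
5 32/17 160/13 1152/221 -1776/221 -1 -5 S
6 16 80/17 -96/17 -312/17 -1 -4 W
7 160/41 32/25 -1344/1025 -4656/1025 0 -4 N
final 0 -5 E

n=0: pose=(0,-5,E); sL=40/29, sR=20/13; mL=30/377, mR=-810/377; mL+mR=-60/29 → advance -1; mR−mL=-840/377 → turn -1·90°
n=1: pose=(-1,-5,S); sL=32/17, sR=160/13; mL=1152/221, mR=-1776/221; mL+mR=-48/17 → advance -1; mR−mL=-2928/221 → turn -1·90°
n=2: pose=(-1,-4,W); sL=16, sR=80/17; mL=-96/17, mR=-312/17; mL+mR=-24 → advance -1; mR−mL=-216/17 → turn -1·90°
n=3: pose=(0,-4,N); sL=160/41, sR=32/25; mL=-1344/1025, mR=-4656/1025; mL+mR=-240/41 → advance -1; mR−mL=-3312/1025 → turn -1·90°
n=4: pose=(0,-5,E); sL=40/29, sR=20/13; mL=30/377, mR=-810/377; mL+mR=-60/29 → advance -1; mR−mL=-840/377 → turn -1·90°
n=5: pose=(-1,-5,S); sL=32/17, sR=160/13; mL=1152/221, mR=-1776/221; mL+mR=-48/17 → advance -1; mR−mL=-2928/221 → turn -1·90°
n=6: pose=(-1,-4,W); sL=16, sR=80/17; mL=-96/17, mR=-312/17; mL+mR=-24 → advance -1; mR−mL=-216/17 → turn -1·90°
n=7: pose=(0,-4,N); sL=160/41, sR=32/25; mL=-1344/1025, mR=-4656/1025; mL+mR=-240/41 → advance -1; mR−mL=-3312/1025 → turn -1·90°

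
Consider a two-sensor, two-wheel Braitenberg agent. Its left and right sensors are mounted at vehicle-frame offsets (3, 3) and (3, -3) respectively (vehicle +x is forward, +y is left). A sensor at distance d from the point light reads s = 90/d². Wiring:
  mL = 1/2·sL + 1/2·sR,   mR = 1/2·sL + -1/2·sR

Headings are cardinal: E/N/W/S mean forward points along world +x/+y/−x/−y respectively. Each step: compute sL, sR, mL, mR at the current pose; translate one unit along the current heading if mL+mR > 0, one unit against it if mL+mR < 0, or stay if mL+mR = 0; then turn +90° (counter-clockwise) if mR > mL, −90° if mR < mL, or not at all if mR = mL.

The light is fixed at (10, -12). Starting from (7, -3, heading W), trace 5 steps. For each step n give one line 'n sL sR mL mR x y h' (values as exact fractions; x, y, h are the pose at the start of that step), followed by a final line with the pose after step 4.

n=0: pose=(7,-3,W); sL=5/4, sR=1/2; mL=7/8, mR=3/8; mL+mR=5/4 → advance +1; mR−mL=-1/2 → turn -1·90°
n=1: pose=(6,-3,N); sL=90/193, sR=18/29; mL=3042/5597, mR=-432/5597; mL+mR=90/193 → advance +1; mR−mL=-18/29 → turn -1·90°
n=2: pose=(6,-2,E); sL=9/17, sR=9/5; mL=99/85, mR=-54/85; mL+mR=9/17 → advance +1; mR−mL=-9/5 → turn -1·90°
n=3: pose=(7,-2,S); sL=90/49, sR=18/17; mL=1206/833, mR=324/833; mL+mR=90/49 → advance +1; mR−mL=-18/17 → turn -1·90°
n=4: pose=(7,-3,W); sL=5/4, sR=1/2; mL=7/8, mR=3/8; mL+mR=5/4 → advance +1; mR−mL=-1/2 → turn -1·90°

0 5/4 1/2 7/8 3/8 7 -3 W
1 90/193 18/29 3042/5597 -432/5597 6 -3 N
2 9/17 9/5 99/85 -54/85 6 -2 E
3 90/49 18/17 1206/833 324/833 7 -2 S
4 5/4 1/2 7/8 3/8 7 -3 W
final 6 -3 N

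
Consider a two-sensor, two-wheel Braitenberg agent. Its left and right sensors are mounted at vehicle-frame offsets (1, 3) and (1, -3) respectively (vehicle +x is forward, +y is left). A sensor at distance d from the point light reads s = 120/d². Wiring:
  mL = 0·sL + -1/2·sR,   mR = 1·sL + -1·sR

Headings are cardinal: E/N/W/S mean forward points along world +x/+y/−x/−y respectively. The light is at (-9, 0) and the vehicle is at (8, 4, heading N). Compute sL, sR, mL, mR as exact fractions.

left sensor world pos  = (5, 5); dL² = 221
right sensor world pos = (11, 5); dR² = 425
sL = 120/221 = 120/221
sR = 120/425 = 24/85
mL = 0·sL + -1/2·sR = -12/85
mR = 1·sL + -1·sR = 288/1105

120/221 24/85 -12/85 288/1105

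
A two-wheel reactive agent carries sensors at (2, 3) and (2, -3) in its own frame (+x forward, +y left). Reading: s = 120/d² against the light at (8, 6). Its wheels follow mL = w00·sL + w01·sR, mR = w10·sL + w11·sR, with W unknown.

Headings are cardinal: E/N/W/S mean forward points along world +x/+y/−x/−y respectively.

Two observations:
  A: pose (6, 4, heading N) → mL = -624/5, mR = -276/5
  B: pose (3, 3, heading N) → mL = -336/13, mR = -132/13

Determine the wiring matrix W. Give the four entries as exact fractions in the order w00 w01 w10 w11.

-1 -1 1 -1/2

obs A: pose=(6,4,N) → sL=24/5, sR=120, mL=-624/5, mR=-276/5
obs B: pose=(3,3,N) → sL=24/13, sR=24, mL=-336/13, mR=-132/13
sensor matrix S = [[24/5, 120], [24/13, 24]]; det S = -6912/65
solve [mL_A; mL_B] = S·[w00; w01] and [mR_A; mR_B] = S·[w10; w11]:
  w00 = -1, w01 = -1, w10 = 1, w11 = -1/2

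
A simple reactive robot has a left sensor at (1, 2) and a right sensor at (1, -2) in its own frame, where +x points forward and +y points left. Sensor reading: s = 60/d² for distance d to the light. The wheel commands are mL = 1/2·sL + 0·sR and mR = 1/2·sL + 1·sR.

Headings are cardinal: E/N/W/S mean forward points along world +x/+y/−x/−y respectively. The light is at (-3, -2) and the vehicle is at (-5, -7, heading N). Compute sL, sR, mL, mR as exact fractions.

15/8 15/4 15/16 75/16

left sensor world pos  = (-7, -6); dL² = 32
right sensor world pos = (-3, -6); dR² = 16
sL = 60/32 = 15/8
sR = 60/16 = 15/4
mL = 1/2·sL + 0·sR = 15/16
mR = 1/2·sL + 1·sR = 75/16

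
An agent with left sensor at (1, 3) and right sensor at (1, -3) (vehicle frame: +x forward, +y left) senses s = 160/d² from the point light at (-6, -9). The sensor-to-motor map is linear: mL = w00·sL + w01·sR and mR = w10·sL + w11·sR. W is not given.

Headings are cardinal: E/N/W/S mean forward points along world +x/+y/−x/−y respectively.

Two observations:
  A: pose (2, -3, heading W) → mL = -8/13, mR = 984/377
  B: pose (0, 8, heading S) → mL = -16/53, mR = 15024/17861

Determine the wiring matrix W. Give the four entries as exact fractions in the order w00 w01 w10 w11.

obs A: pose=(2,-3,W) → sL=80/29, sR=16/13, mL=-8/13, mR=984/377
obs B: pose=(0,8,S) → sL=160/337, sR=32/53, mL=-16/53, mR=15024/17861
sensor matrix S = [[80/29, 16/13], [160/337, 32/53]]; det S = 7280640/6733597
solve [mL_A; mL_B] = S·[w00; w01] and [mR_A; mR_B] = S·[w10; w11]:
  w00 = 0, w01 = -1/2, w10 = 1/2, w11 = 1

0 -1/2 1/2 1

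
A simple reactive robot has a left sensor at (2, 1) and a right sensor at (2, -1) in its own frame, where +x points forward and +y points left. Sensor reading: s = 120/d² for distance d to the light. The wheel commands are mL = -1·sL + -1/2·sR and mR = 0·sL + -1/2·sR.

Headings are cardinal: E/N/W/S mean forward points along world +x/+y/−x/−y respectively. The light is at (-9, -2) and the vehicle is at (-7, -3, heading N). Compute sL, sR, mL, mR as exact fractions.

left sensor world pos  = (-8, -1); dL² = 2
right sensor world pos = (-6, -1); dR² = 10
sL = 120/2 = 60
sR = 120/10 = 12
mL = -1·sL + -1/2·sR = -66
mR = 0·sL + -1/2·sR = -6

60 12 -66 -6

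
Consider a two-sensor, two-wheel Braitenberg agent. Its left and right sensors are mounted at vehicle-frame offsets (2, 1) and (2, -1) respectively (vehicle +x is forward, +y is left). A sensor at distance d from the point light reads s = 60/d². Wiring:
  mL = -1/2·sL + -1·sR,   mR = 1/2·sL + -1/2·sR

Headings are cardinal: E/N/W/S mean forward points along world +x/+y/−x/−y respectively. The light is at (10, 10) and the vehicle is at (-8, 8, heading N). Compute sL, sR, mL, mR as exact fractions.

left sensor world pos  = (-9, 10); dL² = 361
right sensor world pos = (-7, 10); dR² = 289
sL = 60/361 = 60/361
sR = 60/289 = 60/289
mL = -1/2·sL + -1·sR = -30330/104329
mR = 1/2·sL + -1/2·sR = -2160/104329

60/361 60/289 -30330/104329 -2160/104329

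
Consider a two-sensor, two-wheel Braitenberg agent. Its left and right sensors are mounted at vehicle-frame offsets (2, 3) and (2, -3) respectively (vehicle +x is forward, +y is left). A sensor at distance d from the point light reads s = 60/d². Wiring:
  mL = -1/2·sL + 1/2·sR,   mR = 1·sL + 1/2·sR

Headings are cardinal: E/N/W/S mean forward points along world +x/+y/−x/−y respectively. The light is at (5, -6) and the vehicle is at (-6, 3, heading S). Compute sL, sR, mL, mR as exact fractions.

60/113 12/49 -792/5537 3618/5537

left sensor world pos  = (-3, 1); dL² = 113
right sensor world pos = (-9, 1); dR² = 245
sL = 60/113 = 60/113
sR = 60/245 = 12/49
mL = -1/2·sL + 1/2·sR = -792/5537
mR = 1·sL + 1/2·sR = 3618/5537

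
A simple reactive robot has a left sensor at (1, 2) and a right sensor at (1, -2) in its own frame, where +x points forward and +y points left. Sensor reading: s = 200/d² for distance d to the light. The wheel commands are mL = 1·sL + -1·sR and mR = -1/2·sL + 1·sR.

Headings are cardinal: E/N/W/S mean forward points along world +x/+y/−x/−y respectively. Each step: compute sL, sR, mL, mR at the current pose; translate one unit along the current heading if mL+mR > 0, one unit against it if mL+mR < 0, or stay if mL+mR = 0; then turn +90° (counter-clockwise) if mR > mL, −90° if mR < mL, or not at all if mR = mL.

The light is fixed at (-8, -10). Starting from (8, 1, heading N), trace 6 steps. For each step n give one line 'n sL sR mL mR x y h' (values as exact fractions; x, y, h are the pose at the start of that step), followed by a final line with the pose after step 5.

0 10/17 50/117 320/1989 265/1989 8 1 N
1 40/97 200/389 -3840/37733 11620/37733 8 2 E
2 100/197 20/53 1360/10441 1290/10441 9 2 N
3 200/549 40/89 -4160/48861 13060/48861 9 3 E
4 50/113 50/149 1800/16837 1925/16837 10 3 N
5 200/433 40/109 4480/47197 6420/47197 10 4 W
final 9 4 S

n=0: pose=(8,1,N); sL=10/17, sR=50/117; mL=320/1989, mR=265/1989; mL+mR=5/17 → advance +1; mR−mL=-55/1989 → turn -1·90°
n=1: pose=(8,2,E); sL=40/97, sR=200/389; mL=-3840/37733, mR=11620/37733; mL+mR=20/97 → advance +1; mR−mL=15460/37733 → turn +1·90°
n=2: pose=(9,2,N); sL=100/197, sR=20/53; mL=1360/10441, mR=1290/10441; mL+mR=50/197 → advance +1; mR−mL=-70/10441 → turn -1·90°
n=3: pose=(9,3,E); sL=200/549, sR=40/89; mL=-4160/48861, mR=13060/48861; mL+mR=100/549 → advance +1; mR−mL=5740/16287 → turn +1·90°
n=4: pose=(10,3,N); sL=50/113, sR=50/149; mL=1800/16837, mR=1925/16837; mL+mR=25/113 → advance +1; mR−mL=125/16837 → turn +1·90°
n=5: pose=(10,4,W); sL=200/433, sR=40/109; mL=4480/47197, mR=6420/47197; mL+mR=100/433 → advance +1; mR−mL=1940/47197 → turn +1·90°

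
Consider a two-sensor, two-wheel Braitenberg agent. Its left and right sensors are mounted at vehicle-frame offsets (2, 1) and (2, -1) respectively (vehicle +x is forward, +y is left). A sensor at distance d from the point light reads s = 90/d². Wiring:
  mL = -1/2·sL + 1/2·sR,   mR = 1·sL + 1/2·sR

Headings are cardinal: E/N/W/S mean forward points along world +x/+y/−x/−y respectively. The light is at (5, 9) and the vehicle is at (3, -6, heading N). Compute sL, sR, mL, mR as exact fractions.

45/89 9/17 18/1513 2331/3026

left sensor world pos  = (2, -4); dL² = 178
right sensor world pos = (4, -4); dR² = 170
sL = 90/178 = 45/89
sR = 90/170 = 9/17
mL = -1/2·sL + 1/2·sR = 18/1513
mR = 1·sL + 1/2·sR = 2331/3026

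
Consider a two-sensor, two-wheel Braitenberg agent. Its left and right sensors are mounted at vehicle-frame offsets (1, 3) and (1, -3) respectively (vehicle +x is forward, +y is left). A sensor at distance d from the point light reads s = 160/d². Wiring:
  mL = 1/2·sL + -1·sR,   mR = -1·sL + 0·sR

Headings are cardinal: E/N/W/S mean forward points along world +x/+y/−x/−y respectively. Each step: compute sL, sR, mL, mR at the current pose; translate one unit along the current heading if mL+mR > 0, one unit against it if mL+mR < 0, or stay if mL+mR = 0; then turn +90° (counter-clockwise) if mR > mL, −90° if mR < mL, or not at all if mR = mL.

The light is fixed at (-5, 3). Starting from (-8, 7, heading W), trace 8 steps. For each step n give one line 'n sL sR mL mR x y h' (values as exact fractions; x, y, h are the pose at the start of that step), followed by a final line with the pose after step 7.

0 160/17 32/13 496/221 -160/17 -8 7 W
1 16/5 80/13 -296/65 -16/5 -7 7 N
2 160/9 32/9 16/3 -160/9 -7 6 W
3 5 8 -11/2 -5 -6 6 N
4 32 160/29 304/29 -32 -6 5 W
5 80/9 80/9 -40/9 -80/9 -5 5 N
6 160/17 32 -464/17 -160/17 -5 4 E
7 8 20 -16 -8 -6 4 N
final -6 3 W

n=0: pose=(-8,7,W); sL=160/17, sR=32/13; mL=496/221, mR=-160/17; mL+mR=-1584/221 → advance -1; mR−mL=-2576/221 → turn -1·90°
n=1: pose=(-7,7,N); sL=16/5, sR=80/13; mL=-296/65, mR=-16/5; mL+mR=-504/65 → advance -1; mR−mL=88/65 → turn +1·90°
n=2: pose=(-7,6,W); sL=160/9, sR=32/9; mL=16/3, mR=-160/9; mL+mR=-112/9 → advance -1; mR−mL=-208/9 → turn -1·90°
n=3: pose=(-6,6,N); sL=5, sR=8; mL=-11/2, mR=-5; mL+mR=-21/2 → advance -1; mR−mL=1/2 → turn +1·90°
n=4: pose=(-6,5,W); sL=32, sR=160/29; mL=304/29, mR=-32; mL+mR=-624/29 → advance -1; mR−mL=-1232/29 → turn -1·90°
n=5: pose=(-5,5,N); sL=80/9, sR=80/9; mL=-40/9, mR=-80/9; mL+mR=-40/3 → advance -1; mR−mL=-40/9 → turn -1·90°
n=6: pose=(-5,4,E); sL=160/17, sR=32; mL=-464/17, mR=-160/17; mL+mR=-624/17 → advance -1; mR−mL=304/17 → turn +1·90°
n=7: pose=(-6,4,N); sL=8, sR=20; mL=-16, mR=-8; mL+mR=-24 → advance -1; mR−mL=8 → turn +1·90°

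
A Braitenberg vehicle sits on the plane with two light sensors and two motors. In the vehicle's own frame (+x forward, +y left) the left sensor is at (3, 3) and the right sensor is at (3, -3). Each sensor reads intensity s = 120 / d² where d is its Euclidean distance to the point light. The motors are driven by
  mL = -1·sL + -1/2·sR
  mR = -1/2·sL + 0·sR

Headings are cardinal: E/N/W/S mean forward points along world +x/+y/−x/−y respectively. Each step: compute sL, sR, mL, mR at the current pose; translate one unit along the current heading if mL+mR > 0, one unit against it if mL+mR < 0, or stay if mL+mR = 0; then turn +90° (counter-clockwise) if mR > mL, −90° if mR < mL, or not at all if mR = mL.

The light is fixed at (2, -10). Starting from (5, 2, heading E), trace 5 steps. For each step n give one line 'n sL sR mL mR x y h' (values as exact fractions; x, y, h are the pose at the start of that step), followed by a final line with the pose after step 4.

0 40/87 40/39 -1100/1131 -20/87 5 2 E
1 60/113 12/25 -2178/2825 -30/113 4 2 N
2 24/13 120/197 -5508/2561 -12/13 4 1 W
3 6/5 15/8 -171/80 -3/5 5 1 S
4 40/87 40/39 -1100/1131 -20/87 5 2 E
final 4 2 N

n=0: pose=(5,2,E); sL=40/87, sR=40/39; mL=-1100/1131, mR=-20/87; mL+mR=-1360/1131 → advance -1; mR−mL=280/377 → turn +1·90°
n=1: pose=(4,2,N); sL=60/113, sR=12/25; mL=-2178/2825, mR=-30/113; mL+mR=-2928/2825 → advance -1; mR−mL=1428/2825 → turn +1·90°
n=2: pose=(4,1,W); sL=24/13, sR=120/197; mL=-5508/2561, mR=-12/13; mL+mR=-7872/2561 → advance -1; mR−mL=3144/2561 → turn +1·90°
n=3: pose=(5,1,S); sL=6/5, sR=15/8; mL=-171/80, mR=-3/5; mL+mR=-219/80 → advance -1; mR−mL=123/80 → turn +1·90°
n=4: pose=(5,2,E); sL=40/87, sR=40/39; mL=-1100/1131, mR=-20/87; mL+mR=-1360/1131 → advance -1; mR−mL=280/377 → turn +1·90°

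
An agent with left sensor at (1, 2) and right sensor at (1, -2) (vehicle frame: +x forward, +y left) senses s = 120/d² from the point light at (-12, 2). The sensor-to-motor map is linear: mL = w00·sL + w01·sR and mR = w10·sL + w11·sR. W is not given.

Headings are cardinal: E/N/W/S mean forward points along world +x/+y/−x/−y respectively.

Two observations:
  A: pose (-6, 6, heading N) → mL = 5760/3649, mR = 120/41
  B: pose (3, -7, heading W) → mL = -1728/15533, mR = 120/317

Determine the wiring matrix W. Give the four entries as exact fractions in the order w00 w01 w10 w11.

1 -1 1 0

obs A: pose=(-6,6,N) → sL=120/41, sR=120/89, mL=5760/3649, mR=120/41
obs B: pose=(3,-7,W) → sL=120/317, sR=24/49, mL=-1728/15533, mR=120/317
sensor matrix S = [[120/41, 120/89], [120/317, 24/49]]; det S = 52323840/56679917
solve [mL_A; mL_B] = S·[w00; w01] and [mR_A; mR_B] = S·[w10; w11]:
  w00 = 1, w01 = -1, w10 = 1, w11 = 0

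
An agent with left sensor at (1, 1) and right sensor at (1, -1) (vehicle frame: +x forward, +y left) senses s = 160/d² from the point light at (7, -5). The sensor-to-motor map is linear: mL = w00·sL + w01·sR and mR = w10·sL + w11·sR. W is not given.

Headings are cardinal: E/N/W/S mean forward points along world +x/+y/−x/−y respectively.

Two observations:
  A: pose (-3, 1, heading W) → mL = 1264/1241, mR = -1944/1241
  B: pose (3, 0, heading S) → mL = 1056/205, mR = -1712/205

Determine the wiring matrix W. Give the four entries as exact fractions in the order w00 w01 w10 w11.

obs A: pose=(-3,1,W) → sL=80/73, sR=16/17, mL=1264/1241, mR=-1944/1241
obs B: pose=(3,0,S) → sL=32/5, sR=160/41, mL=1056/205, mR=-1712/205
sensor matrix S = [[80/73, 16/17], [32/5, 160/41]]; det S = -444416/254405
solve [mL_A; mL_B] = S·[w00; w01] and [mR_A; mR_B] = S·[w10; w11]:
  w00 = 1/2, w01 = 1/2, w10 = -1, w11 = -1/2

1/2 1/2 -1 -1/2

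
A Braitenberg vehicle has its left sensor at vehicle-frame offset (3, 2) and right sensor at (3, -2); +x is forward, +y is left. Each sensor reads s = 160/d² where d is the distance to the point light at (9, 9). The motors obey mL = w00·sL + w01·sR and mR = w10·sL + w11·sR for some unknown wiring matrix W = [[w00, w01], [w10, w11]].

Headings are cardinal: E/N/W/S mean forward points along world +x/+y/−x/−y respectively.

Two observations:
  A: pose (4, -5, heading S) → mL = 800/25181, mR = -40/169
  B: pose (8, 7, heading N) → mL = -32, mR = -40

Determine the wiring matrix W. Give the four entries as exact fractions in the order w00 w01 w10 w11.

1/2 -1/2 0 -1/2

obs A: pose=(4,-5,S) → sL=80/149, sR=80/169, mL=800/25181, mR=-40/169
obs B: pose=(8,7,N) → sL=16, sR=80, mL=-32, mR=-40
sensor matrix S = [[80/149, 80/169], [16, 80]]; det S = 890880/25181
solve [mL_A; mL_B] = S·[w00; w01] and [mR_A; mR_B] = S·[w10; w11]:
  w00 = 1/2, w01 = -1/2, w10 = 0, w11 = -1/2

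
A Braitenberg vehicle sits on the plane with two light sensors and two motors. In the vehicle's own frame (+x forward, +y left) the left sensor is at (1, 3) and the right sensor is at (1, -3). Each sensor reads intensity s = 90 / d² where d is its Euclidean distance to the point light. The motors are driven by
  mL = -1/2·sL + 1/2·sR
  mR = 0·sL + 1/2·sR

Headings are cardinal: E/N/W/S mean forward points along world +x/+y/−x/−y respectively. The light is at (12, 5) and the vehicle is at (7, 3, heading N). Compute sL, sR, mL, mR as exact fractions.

left sensor world pos  = (4, 4); dL² = 65
right sensor world pos = (10, 4); dR² = 5
sL = 90/65 = 18/13
sR = 90/5 = 18
mL = -1/2·sL + 1/2·sR = 108/13
mR = 0·sL + 1/2·sR = 9

18/13 18 108/13 9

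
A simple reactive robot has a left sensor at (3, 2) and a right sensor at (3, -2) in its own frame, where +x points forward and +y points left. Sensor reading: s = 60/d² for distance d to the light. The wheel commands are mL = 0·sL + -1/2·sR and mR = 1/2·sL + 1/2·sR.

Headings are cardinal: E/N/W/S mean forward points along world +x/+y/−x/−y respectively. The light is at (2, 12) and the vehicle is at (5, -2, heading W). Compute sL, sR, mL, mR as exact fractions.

left sensor world pos  = (2, -4); dL² = 256
right sensor world pos = (2, 0); dR² = 144
sL = 60/256 = 15/64
sR = 60/144 = 5/12
mL = 0·sL + -1/2·sR = -5/24
mR = 1/2·sL + 1/2·sR = 125/384

15/64 5/12 -5/24 125/384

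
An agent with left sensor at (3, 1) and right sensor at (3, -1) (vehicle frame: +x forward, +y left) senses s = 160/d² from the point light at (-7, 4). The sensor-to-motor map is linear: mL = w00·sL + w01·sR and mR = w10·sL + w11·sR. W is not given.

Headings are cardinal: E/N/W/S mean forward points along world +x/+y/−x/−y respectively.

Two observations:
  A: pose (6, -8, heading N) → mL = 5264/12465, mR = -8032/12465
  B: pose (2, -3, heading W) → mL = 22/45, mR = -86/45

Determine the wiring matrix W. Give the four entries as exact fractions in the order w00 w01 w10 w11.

obs A: pose=(6,-8,N) → sL=32/45, sR=160/277, mL=5264/12465, mR=-8032/12465
obs B: pose=(2,-3,W) → sL=8/5, sR=20/9, mL=22/45, mR=-86/45
sensor matrix S = [[32/45, 160/277], [8/5, 20/9]]; det S = 14720/22437
solve [mL_A; mL_B] = S·[w00; w01] and [mR_A; mR_B] = S·[w10; w11]:
  w00 = 1, w01 = -1/2, w10 = -1/2, w11 = -1/2

1 -1/2 -1/2 -1/2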